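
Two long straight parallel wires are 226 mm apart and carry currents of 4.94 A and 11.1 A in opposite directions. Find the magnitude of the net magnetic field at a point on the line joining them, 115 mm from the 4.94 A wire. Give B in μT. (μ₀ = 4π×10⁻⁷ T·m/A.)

Each long wire gives B = μ₀I/(2πd). Distances are d₁ = 0.115 m and d₂ = 0.111 m.
B₁ = 8.59×10⁻⁶ T, B₂ = 2.00×10⁻⁵ T.
Between antiparallel currents both contributions point the same way, so they add. B = B₁ + B₂ = 8.59×10⁻⁶ + 2.00×10⁻⁵ = 2.86×10⁻⁵ T.

B ≈ 28.6 μT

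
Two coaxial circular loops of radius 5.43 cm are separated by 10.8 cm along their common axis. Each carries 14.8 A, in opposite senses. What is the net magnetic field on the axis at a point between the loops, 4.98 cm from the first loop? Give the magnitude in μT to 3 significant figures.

Each loop contributes B = μ₀IR²/[2(R²+z²)^(3/2)] on the axis, with z measured from that loop.
Loop 1 (z = 0.0498 m): B₁ = 6.86×10⁻⁵ T. Loop 2 (z = 0.0582 m): B₂ = 5.44×10⁻⁵ T.
The fields oppose: B = |B₁ − B₂| = 1.42×10⁻⁵ T.

B ≈ 14.2 μT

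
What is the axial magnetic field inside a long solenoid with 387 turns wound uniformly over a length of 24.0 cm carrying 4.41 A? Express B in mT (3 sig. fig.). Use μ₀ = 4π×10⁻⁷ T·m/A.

B ≈ 8.94 mT

Inside a long solenoid, B = μ₀nI with n = 1612 turns/m.
B = 4π×10⁻⁷ × 1612 × 4.41 = 8.94×10⁻³ T.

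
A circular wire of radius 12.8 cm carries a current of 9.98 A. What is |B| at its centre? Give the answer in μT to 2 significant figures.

B ≈ 49 μT

At the centre of a circular loop the Biot–Savart law gives B = μ₀I/(2R).
B = (4π×10⁻⁷ × 9.98) / (2 × 0.128) = 4.90×10⁻⁵ T.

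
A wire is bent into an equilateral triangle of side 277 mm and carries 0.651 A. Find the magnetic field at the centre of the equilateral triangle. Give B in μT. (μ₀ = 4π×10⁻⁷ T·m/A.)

Each side is a finite straight segment at perpendicular distance d = a/(2 tan(π/3)) = 0.07996 m from the centre, with end-angles ±π/3.
One side contributes B₁ = (μ₀I/4πd)·2 sin(π/3) = 1.41×10⁻⁶ T.
All 3 sides add in the same direction: B = 3 × 1.41×10⁻⁶ = 4.23×10⁻⁶ T.

B ≈ 4.23 μT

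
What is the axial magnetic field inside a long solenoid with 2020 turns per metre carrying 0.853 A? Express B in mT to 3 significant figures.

Inside a long solenoid, B = μ₀nI with n = 2020 turns/m.
B = 4π×10⁻⁷ × 2020 × 0.853 = 2.17×10⁻³ T.

B ≈ 2.17 mT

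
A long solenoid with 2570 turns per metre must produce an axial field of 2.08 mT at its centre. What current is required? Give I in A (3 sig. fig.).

I ≈ 0.644 A

Inside a long solenoid B = μ₀nI with n = 2570 m⁻¹, so I = B/(μ₀n).
I = 2.08×10⁻³ / (4π×10⁻⁷ × 2570) = 0.644 A.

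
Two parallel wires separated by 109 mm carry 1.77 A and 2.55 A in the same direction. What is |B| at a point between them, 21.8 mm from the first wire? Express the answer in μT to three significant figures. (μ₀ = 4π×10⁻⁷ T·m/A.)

B ≈ 10.4 μT

Each long wire gives B = μ₀I/(2πd). Distances are d₁ = 0.0218 m and d₂ = 0.0872 m.
B₁ = 1.62×10⁻⁵ T, B₂ = 5.85×10⁻⁶ T.
Between parallel currents the two contributions point in opposite directions, so they subtract. B = |B₁ − B₂| = |1.62×10⁻⁵ − 5.85×10⁻⁶| = 1.04×10⁻⁵ T.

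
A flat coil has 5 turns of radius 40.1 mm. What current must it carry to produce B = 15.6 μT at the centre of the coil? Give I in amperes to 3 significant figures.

I ≈ 0.199 A

For an N-turn coil, B = Nμ₀I/(2R) with R = 0.0401 m, so I = 2RB/(Nμ₀) = 2 × 0.0401 × 1.56×10⁻⁵ / (5 × 4π×10⁻⁷) = 0.199 A.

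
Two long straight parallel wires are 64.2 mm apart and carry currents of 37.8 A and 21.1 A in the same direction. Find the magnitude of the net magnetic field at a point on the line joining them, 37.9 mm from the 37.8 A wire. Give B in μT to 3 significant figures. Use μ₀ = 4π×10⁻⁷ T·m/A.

B ≈ 39.0 μT

Each long wire gives B = μ₀I/(2πd). Distances are d₁ = 0.0379 m and d₂ = 0.0263 m.
B₁ = 1.99×10⁻⁴ T, B₂ = 1.60×10⁻⁴ T.
Between parallel currents the two contributions point in opposite directions, so they subtract. B = |B₁ − B₂| = |1.99×10⁻⁴ − 1.60×10⁻⁴| = 3.90×10⁻⁵ T.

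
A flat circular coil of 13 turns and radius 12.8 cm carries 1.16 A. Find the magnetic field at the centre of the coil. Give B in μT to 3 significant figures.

For an N-turn flat coil, B = Nμ₀I/(2R) with R = 0.128 m.
B = 13 × 5.69×10⁻⁶ T = 7.40×10⁻⁵ T.

B ≈ 74.0 μT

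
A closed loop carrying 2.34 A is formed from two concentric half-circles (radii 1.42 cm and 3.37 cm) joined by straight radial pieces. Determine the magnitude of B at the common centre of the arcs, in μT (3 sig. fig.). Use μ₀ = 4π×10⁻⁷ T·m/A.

The radial connectors point toward the centre, so dl × r̂ = 0 and they contribute nothing.
Each semicircle gives μ₀I/(4R): inner arc 5.18×10⁻⁵ T, outer arc 2.18×10⁻⁵ T.
The two arcs carry current in opposite angular senses, so their fields oppose: B = |5.18×10⁻⁵ − 2.18×10⁻⁵| = 3.00×10⁻⁵ T.

B ≈ 30.0 μT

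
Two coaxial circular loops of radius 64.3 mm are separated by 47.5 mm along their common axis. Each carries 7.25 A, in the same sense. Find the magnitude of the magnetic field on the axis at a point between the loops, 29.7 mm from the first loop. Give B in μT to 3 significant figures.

B ≈ 116 μT

Each loop contributes B = μ₀IR²/[2(R²+z²)^(3/2)] on the axis, with z measured from that loop.
Loop 1 (z = 0.0297 m): B₁ = 5.30×10⁻⁵ T. Loop 2 (z = 0.0178 m): B₂ = 6.34×10⁻⁵ T.
The fields add: B = B₁ + B₂ = 1.16×10⁻⁴ T.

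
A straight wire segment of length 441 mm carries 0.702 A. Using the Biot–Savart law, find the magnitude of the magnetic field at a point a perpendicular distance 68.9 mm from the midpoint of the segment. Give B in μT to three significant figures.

B ≈ 1.94 μT

For a finite straight segment, B = (μ₀I/4πd)(sinθ₁ + sinθ₂), where θ₁, θ₂ are the angles from the perpendicular to each end.
The perpendicular from the point meets the wire at its midpoint, so each end is L/2 = 0.2205 m away along the wire.
sinθ₁ = 0.2205/√(0.2205²+0.0689²) = 0.9545; sinθ₂ = 0.2205/√(0.2205²+0.0689²) = 0.9545.
B = (4π×10⁻⁷ × 0.702) / (4π × 0.0689) × (0.9545 + 0.9545) = 1.94×10⁻⁶ T.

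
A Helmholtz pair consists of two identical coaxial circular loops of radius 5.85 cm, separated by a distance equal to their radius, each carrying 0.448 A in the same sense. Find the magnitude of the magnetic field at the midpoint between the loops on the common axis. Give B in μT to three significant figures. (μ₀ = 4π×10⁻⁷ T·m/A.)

Each loop contributes B = μ₀IR²/[2(R²+z²)^(3/2)] on the axis, with z measured from that loop.
Loop 1 (z = 0.02925 m): B₁ = 3.44×10⁻⁶ T. Loop 2 (z = 0.02925 m): B₂ = 3.44×10⁻⁶ T.
The fields add: B = B₁ + B₂ = 6.89×10⁻⁶ T.

B ≈ 6.89 μT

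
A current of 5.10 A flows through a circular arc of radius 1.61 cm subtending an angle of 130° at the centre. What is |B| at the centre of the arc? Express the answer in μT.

B ≈ 71.9 μT

The Biot–Savart field of a circular arc at its centre is B = μ₀Iφ/(4πR), with φ = 2.269 rad.
B = (4π×10⁻⁷ × 5.10 × 2.269) / (4π × 0.0161) = 7.19×10⁻⁵ T.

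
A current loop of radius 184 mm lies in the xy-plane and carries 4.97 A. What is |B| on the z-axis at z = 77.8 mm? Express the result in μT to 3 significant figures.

On the axis of a circular loop, B = μ₀IR² / [2(R²+z²)^(3/2)].
R² + z² = (0.184)² + (0.0778)² = 0.03991 m², and (R²+z²)^(3/2) = 7.97×10⁻³ m³.
B = (4π×10⁻⁷ × 4.97 × 0.03386) / (2 × 7.97×10⁻³) = 1.33×10⁻⁵ T.

B ≈ 13.3 μT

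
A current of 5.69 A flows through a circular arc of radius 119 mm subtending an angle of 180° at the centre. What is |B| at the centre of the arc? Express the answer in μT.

The Biot–Savart field of a circular arc at its centre is B = μ₀Iφ/(4πR), with φ = 3.142 rad.
B = (4π×10⁻⁷ × 5.69 × 3.142) / (4π × 0.119) = 1.50×10⁻⁵ T.

B ≈ 15.0 μT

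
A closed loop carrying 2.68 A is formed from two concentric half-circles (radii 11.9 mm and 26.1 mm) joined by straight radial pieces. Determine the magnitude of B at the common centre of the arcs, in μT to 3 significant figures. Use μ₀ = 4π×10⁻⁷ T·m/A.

B ≈ 38.5 μT

The radial connectors point toward the centre, so dl × r̂ = 0 and they contribute nothing.
Each semicircle gives μ₀I/(4R): inner arc 7.08×10⁻⁵ T, outer arc 3.23×10⁻⁵ T.
The two arcs carry current in opposite angular senses, so their fields oppose: B = |7.08×10⁻⁵ − 3.23×10⁻⁵| = 3.85×10⁻⁵ T.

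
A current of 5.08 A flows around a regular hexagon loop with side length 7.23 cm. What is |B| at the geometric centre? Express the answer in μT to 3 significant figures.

B ≈ 48.7 μT

Each side is a finite straight segment at perpendicular distance d = a/(2 tan(π/6)) = 0.06261 m from the centre, with end-angles ±π/6.
One side contributes B₁ = (μ₀I/4πd)·2 sin(π/6) = 8.11×10⁻⁶ T.
All 6 sides add in the same direction: B = 6 × 8.11×10⁻⁶ = 4.87×10⁻⁵ T.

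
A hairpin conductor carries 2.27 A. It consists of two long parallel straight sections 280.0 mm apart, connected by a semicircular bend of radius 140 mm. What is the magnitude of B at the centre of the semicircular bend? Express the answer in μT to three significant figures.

The semicircular arc contributes B_arc = μ₀I·π/(4πR) = μ₀I/(4R) = 5.09×10⁻⁶ T.
Each semi-infinite lead is at perpendicular distance R = 0.14 m from the centre, with the perpendicular foot at its near end, so it contributes μ₀I/(4πR); both point the same way, together 3.24×10⁻⁶ T.
Arc and leads all point the same direction: B = 5.09×10⁻⁶ + 3.24×10⁻⁶ = 8.34×10⁻⁶ T.

B ≈ 8.34 μT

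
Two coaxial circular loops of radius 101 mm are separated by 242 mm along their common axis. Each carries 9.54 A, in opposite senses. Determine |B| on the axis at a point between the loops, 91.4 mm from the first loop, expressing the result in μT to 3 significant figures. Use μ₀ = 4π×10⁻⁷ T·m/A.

B ≈ 13.9 μT

Each loop contributes B = μ₀IR²/[2(R²+z²)^(3/2)] on the axis, with z measured from that loop.
Loop 1 (z = 0.0914 m): B₁ = 2.42×10⁻⁵ T. Loop 2 (z = 0.1506 m): B₂ = 1.03×10⁻⁵ T.
The fields oppose: B = |B₁ − B₂| = 1.39×10⁻⁵ T.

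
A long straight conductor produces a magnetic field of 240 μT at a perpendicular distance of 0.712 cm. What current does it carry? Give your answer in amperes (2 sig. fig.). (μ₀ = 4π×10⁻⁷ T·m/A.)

I ≈ 8.5 A

For a long straight wire B = μ₀I/(2πd), so I = 2πdB/μ₀.
I = 2π × 0.00712 × 2.40×10⁻⁴ / (4π×10⁻⁷) = 8.54 A.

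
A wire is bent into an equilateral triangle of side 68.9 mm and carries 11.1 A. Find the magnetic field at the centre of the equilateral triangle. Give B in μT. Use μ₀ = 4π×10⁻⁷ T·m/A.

B ≈ 290 μT

Each side is a finite straight segment at perpendicular distance d = a/(2 tan(π/3)) = 0.01989 m from the centre, with end-angles ±π/3.
One side contributes B₁ = (μ₀I/4πd)·2 sin(π/3) = 9.67×10⁻⁵ T.
All 3 sides add in the same direction: B = 3 × 9.67×10⁻⁵ = 2.90×10⁻⁴ T.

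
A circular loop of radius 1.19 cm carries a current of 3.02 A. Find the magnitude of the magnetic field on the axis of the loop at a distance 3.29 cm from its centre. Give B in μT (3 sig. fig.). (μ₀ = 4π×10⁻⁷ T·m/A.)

On the axis of a circular loop, B = μ₀IR² / [2(R²+z²)^(3/2)].
R² + z² = (0.0119)² + (0.0329)² = 0.001224 m², and (R²+z²)^(3/2) = 4.28×10⁻⁵ m³.
B = (4π×10⁻⁷ × 3.02 × 0.0001416) / (2 × 4.28×10⁻⁵) = 6.27×10⁻⁶ T.

B ≈ 6.27 μT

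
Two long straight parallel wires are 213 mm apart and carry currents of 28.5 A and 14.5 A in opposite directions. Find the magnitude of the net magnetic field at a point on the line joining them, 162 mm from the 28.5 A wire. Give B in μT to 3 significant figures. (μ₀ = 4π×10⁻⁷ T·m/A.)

B ≈ 92.0 μT

Each long wire gives B = μ₀I/(2πd). Distances are d₁ = 0.162 m and d₂ = 0.051 m.
B₁ = 3.52×10⁻⁵ T, B₂ = 5.69×10⁻⁵ T.
Between antiparallel currents both contributions point the same way, so they add. B = B₁ + B₂ = 3.52×10⁻⁵ + 5.69×10⁻⁵ = 9.20×10⁻⁵ T.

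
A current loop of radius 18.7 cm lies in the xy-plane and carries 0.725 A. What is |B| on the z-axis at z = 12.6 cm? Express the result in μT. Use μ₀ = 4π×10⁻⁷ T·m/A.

B ≈ 1.39 μT

On the axis of a circular loop, B = μ₀IR² / [2(R²+z²)^(3/2)].
R² + z² = (0.187)² + (0.126)² = 0.05085 m², and (R²+z²)^(3/2) = 1.15×10⁻² m³.
B = (4π×10⁻⁷ × 0.725 × 0.03497) / (2 × 1.15×10⁻²) = 1.39×10⁻⁶ T.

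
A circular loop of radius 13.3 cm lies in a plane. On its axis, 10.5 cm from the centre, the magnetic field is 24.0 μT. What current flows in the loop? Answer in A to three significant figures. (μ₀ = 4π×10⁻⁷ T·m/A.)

On the axis of a loop, B = μ₀IR²/[2(R²+z²)^(3/2)], so I = 2B(R²+z²)^(3/2)/(μ₀R²).
R² + z² = 0.01769 + 0.01102 = 0.02871 m²; raised to 3/2 gives 4.87×10⁻³ m³.
I = 2 × 2.40×10⁻⁵ × 4.87×10⁻³ / (1.26×10⁻⁶ × 0.01769) = 10.5 A.

I ≈ 10.5 A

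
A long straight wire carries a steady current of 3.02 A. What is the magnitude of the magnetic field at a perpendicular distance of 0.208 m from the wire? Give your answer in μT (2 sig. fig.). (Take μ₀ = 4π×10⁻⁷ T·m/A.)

B ≈ 2.9 μT

For an infinitely long straight wire, B = μ₀I/(2πd).
B = (4π×10⁻⁷ × 3.02) / (2π × 0.208) = 2.90×10⁻⁶ T.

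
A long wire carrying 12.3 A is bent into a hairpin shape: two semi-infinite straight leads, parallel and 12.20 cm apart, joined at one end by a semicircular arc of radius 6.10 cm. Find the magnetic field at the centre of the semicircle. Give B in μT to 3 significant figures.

The semicircular arc contributes B_arc = μ₀I·π/(4πR) = μ₀I/(4R) = 6.33×10⁻⁵ T.
Each semi-infinite lead is at perpendicular distance R = 0.061 m from the centre, with the perpendicular foot at its near end, so it contributes μ₀I/(4πR); both point the same way, together 4.03×10⁻⁵ T.
Arc and leads all point the same direction: B = 6.33×10⁻⁵ + 4.03×10⁻⁵ = 1.04×10⁻⁴ T.

B ≈ 104 μT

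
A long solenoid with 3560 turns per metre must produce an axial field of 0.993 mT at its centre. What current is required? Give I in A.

Inside a long solenoid B = μ₀nI with n = 3560 m⁻¹, so I = B/(μ₀n).
I = 9.93×10⁻⁴ / (4π×10⁻⁷ × 3560) = 0.222 A.

I ≈ 0.222 A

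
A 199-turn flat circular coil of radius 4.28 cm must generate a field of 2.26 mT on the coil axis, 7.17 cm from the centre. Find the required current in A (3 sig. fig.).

For an N-turn coil, B = Nμ₀IR²/[2(R²+z²)^(3/2)] with R = 0.0428 m, z = 0.0717 m, so I = 2B(R²+z²)^(3/2)/(Nμ₀R²) = 2 × 2.26×10⁻³ × 5.82×10⁻⁴ / (199 × 4π×10⁻⁷ × 0.001832) = 5.75 A.

I ≈ 5.75 A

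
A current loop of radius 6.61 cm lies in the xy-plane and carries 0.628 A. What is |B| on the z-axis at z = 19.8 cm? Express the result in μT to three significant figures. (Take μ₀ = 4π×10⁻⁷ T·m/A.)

On the axis of a circular loop, B = μ₀IR² / [2(R²+z²)^(3/2)].
R² + z² = (0.0661)² + (0.198)² = 0.04357 m², and (R²+z²)^(3/2) = 9.10×10⁻³ m³.
B = (4π×10⁻⁷ × 0.628 × 0.004369) / (2 × 9.10×10⁻³) = 1.90×10⁻⁷ T.

B ≈ 0.190 μT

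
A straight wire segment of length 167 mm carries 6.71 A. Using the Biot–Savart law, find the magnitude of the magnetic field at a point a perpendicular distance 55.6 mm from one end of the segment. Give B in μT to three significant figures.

For a finite straight segment, B = (μ₀I/4πd)(sinθ₁ + sinθ₂), where θ₁, θ₂ are the angles from the perpendicular to each end.
The perpendicular foot is at one end, so the two end-offsets along the wire are 0 and L = 0.167 m.
sinθ₁ = 0/√(0²+0.0556²) = 0.0000; sinθ₂ = 0.167/√(0.167²+0.0556²) = 0.9488.
B = (4π×10⁻⁷ × 6.71) / (4π × 0.0556) × (0.0000 + 0.9488) = 1.15×10⁻⁵ T.

B ≈ 11.5 μT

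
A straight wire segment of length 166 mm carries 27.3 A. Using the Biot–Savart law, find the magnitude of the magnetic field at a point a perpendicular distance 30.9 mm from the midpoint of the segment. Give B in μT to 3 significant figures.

For a finite straight segment, B = (μ₀I/4πd)(sinθ₁ + sinθ₂), where θ₁, θ₂ are the angles from the perpendicular to each end.
The perpendicular from the point meets the wire at its midpoint, so each end is L/2 = 0.083 m away along the wire.
sinθ₁ = 0.083/√(0.083²+0.0309²) = 0.9372; sinθ₂ = 0.083/√(0.083²+0.0309²) = 0.9372.
B = (4π×10⁻⁷ × 27.3) / (4π × 0.0309) × (0.9372 + 0.9372) = 1.66×10⁻⁴ T.

B ≈ 166 μT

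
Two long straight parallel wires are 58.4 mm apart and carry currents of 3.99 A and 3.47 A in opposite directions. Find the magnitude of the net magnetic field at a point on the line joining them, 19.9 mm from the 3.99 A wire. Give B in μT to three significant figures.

Each long wire gives B = μ₀I/(2πd). Distances are d₁ = 0.0199 m and d₂ = 0.0385 m.
B₁ = 4.01×10⁻⁵ T, B₂ = 1.80×10⁻⁵ T.
Between antiparallel currents both contributions point the same way, so they add. B = B₁ + B₂ = 4.01×10⁻⁵ + 1.80×10⁻⁵ = 5.81×10⁻⁵ T.

B ≈ 58.1 μT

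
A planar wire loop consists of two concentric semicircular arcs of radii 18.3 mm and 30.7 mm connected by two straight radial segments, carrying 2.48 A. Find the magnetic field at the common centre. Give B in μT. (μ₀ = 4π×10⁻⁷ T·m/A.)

B ≈ 17.2 μT

The radial connectors point toward the centre, so dl × r̂ = 0 and they contribute nothing.
Each semicircle gives μ₀I/(4R): inner arc 4.26×10⁻⁵ T, outer arc 2.54×10⁻⁵ T.
The two arcs carry current in opposite angular senses, so their fields oppose: B = |4.26×10⁻⁵ − 2.54×10⁻⁵| = 1.72×10⁻⁵ T.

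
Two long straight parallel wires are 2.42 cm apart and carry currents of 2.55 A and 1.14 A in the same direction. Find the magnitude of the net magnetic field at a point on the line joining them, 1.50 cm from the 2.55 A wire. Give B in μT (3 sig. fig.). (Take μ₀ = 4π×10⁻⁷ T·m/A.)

Each long wire gives B = μ₀I/(2πd). Distances are d₁ = 0.015 m and d₂ = 0.0092 m.
B₁ = 3.40×10⁻⁵ T, B₂ = 2.48×10⁻⁵ T.
Between parallel currents the two contributions point in opposite directions, so they subtract. B = |B₁ − B₂| = |3.40×10⁻⁵ − 2.48×10⁻⁵| = 9.22×10⁻⁶ T.

B ≈ 9.22 μT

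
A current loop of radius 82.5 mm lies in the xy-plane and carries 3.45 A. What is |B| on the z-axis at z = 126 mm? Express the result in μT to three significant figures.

B ≈ 4.32 μT

On the axis of a circular loop, B = μ₀IR² / [2(R²+z²)^(3/2)].
R² + z² = (0.0825)² + (0.126)² = 0.02268 m², and (R²+z²)^(3/2) = 3.42×10⁻³ m³.
B = (4π×10⁻⁷ × 3.45 × 0.006806) / (2 × 3.42×10⁻³) = 4.32×10⁻⁶ T.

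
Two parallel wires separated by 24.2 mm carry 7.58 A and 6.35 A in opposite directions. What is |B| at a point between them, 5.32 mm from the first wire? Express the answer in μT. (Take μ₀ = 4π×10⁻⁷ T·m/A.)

B ≈ 352 μT

Each long wire gives B = μ₀I/(2πd). Distances are d₁ = 0.00532 m and d₂ = 0.01888 m.
B₁ = 2.85×10⁻⁴ T, B₂ = 6.73×10⁻⁵ T.
Between antiparallel currents both contributions point the same way, so they add. B = B₁ + B₂ = 2.85×10⁻⁴ + 6.73×10⁻⁵ = 3.52×10⁻⁴ T.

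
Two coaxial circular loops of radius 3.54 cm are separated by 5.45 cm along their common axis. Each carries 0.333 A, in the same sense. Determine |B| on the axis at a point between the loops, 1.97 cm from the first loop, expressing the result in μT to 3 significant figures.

B ≈ 6.09 μT

Each loop contributes B = μ₀IR²/[2(R²+z²)^(3/2)] on the axis, with z measured from that loop.
Loop 1 (z = 0.0197 m): B₁ = 3.94×10⁻⁶ T. Loop 2 (z = 0.0348 m): B₂ = 2.14×10⁻⁶ T.
The fields add: B = B₁ + B₂ = 6.09×10⁻⁶ T.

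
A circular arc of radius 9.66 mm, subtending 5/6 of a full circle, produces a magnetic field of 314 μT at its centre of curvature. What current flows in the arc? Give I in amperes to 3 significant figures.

I ≈ 5.79 A

For a circular arc, B = μ₀Iφ/(4πR) with φ in radians; here φ = 5.236 rad.
So I = 4πRB/(μ₀φ) = 4π × 0.00966 × 3.14×10⁻⁴ / (4π×10⁻⁷ × 5.236) = 5.79 A.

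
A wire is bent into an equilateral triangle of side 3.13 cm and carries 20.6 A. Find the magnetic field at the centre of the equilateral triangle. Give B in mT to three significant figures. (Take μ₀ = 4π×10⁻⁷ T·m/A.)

Each side is a finite straight segment at perpendicular distance d = a/(2 tan(π/3)) = 0.009036 m from the centre, with end-angles ±π/3.
One side contributes B₁ = (μ₀I/4πd)·2 sin(π/3) = 3.95×10⁻⁴ T.
All 3 sides add in the same direction: B = 3 × 3.95×10⁻⁴ = 1.18×10⁻³ T.

B ≈ 1.18 mT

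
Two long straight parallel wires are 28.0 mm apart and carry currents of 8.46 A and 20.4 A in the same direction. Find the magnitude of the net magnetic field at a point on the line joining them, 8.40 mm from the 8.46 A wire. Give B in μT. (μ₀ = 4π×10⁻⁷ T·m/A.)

Each long wire gives B = μ₀I/(2πd). Distances are d₁ = 0.0084 m and d₂ = 0.0196 m.
B₁ = 2.01×10⁻⁴ T, B₂ = 2.08×10⁻⁴ T.
Between parallel currents the two contributions point in opposite directions, so they subtract. B = |B₁ − B₂| = |2.01×10⁻⁴ − 2.08×10⁻⁴| = 6.73×10⁻⁶ T.

B ≈ 6.73 μT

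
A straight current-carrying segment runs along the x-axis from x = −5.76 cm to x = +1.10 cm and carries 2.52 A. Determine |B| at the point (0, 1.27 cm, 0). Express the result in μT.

B ≈ 32.4 μT

For a finite straight segment, B = (μ₀I/4πd)(sinθ₁ + sinθ₂), where θ₁, θ₂ are the angles from the perpendicular to each end.
The perpendicular distance is d = 0.0127 m; the end-offsets along the wire are a = 0.0576 m and b = 0.011 m.
sinθ₁ = 0.0576/√(0.0576²+0.0127²) = 0.9765; sinθ₂ = 0.011/√(0.011²+0.0127²) = 0.6547.
B = (4π×10⁻⁷ × 2.52) / (4π × 0.0127) × (0.9765 + 0.6547) = 3.24×10⁻⁵ T.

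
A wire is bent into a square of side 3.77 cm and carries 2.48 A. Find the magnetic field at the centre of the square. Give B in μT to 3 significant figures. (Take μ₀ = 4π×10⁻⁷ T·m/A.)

Each side is a finite straight segment at perpendicular distance d = a/(2 tan(π/4)) = 0.01885 m from the centre, with end-angles ±π/4.
One side contributes B₁ = (μ₀I/4πd)·2 sin(π/4) = 1.86×10⁻⁵ T.
All 4 sides add in the same direction: B = 4 × 1.86×10⁻⁵ = 7.44×10⁻⁵ T.

B ≈ 74.4 μT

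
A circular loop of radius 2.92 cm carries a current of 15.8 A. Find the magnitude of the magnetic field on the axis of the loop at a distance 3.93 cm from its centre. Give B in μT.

B ≈ 72.1 μT

On the axis of a circular loop, B = μ₀IR² / [2(R²+z²)^(3/2)].
R² + z² = (0.0292)² + (0.0393)² = 0.002397 m², and (R²+z²)^(3/2) = 1.17×10⁻⁴ m³.
B = (4π×10⁻⁷ × 15.8 × 0.0008526) / (2 × 1.17×10⁻⁴) = 7.21×10⁻⁵ T.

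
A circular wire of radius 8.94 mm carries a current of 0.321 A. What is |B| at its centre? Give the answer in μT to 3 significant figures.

At the centre of a circular loop the Biot–Savart law gives B = μ₀I/(2R).
B = (4π×10⁻⁷ × 0.321) / (2 × 0.00894) = 2.26×10⁻⁵ T.

B ≈ 22.6 μT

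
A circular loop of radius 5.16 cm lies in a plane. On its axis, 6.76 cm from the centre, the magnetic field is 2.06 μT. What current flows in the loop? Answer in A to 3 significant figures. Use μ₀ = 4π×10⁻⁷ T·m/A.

On the axis of a loop, B = μ₀IR²/[2(R²+z²)^(3/2)], so I = 2B(R²+z²)^(3/2)/(μ₀R²).
R² + z² = 0.002663 + 0.00457 = 0.007232 m²; raised to 3/2 gives 6.15×10⁻⁴ m³.
I = 2 × 2.06×10⁻⁶ × 6.15×10⁻⁴ / (1.26×10⁻⁶ × 0.002663) = 0.757 A.

I ≈ 0.757 A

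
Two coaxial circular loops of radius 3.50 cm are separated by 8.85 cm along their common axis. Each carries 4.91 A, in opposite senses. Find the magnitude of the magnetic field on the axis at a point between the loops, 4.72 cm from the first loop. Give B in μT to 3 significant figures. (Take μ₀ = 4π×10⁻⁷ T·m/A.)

Each loop contributes B = μ₀IR²/[2(R²+z²)^(3/2)] on the axis, with z measured from that loop.
Loop 1 (z = 0.0472 m): B₁ = 1.86×10⁻⁵ T. Loop 2 (z = 0.0413 m): B₂ = 2.38×10⁻⁵ T.
The fields oppose: B = |B₁ − B₂| = 5.19×10⁻⁶ T.

B ≈ 5.19 μT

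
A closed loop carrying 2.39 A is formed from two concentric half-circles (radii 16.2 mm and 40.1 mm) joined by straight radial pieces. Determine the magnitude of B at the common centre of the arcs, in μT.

The radial connectors point toward the centre, so dl × r̂ = 0 and they contribute nothing.
Each semicircle gives μ₀I/(4R): inner arc 4.63×10⁻⁵ T, outer arc 1.87×10⁻⁵ T.
The two arcs carry current in opposite angular senses, so their fields oppose: B = |4.63×10⁻⁵ − 1.87×10⁻⁵| = 2.76×10⁻⁵ T.

B ≈ 27.6 μT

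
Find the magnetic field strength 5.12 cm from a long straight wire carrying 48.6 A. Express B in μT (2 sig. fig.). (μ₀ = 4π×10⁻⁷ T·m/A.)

B ≈ 190 μT

For an infinitely long straight wire, B = μ₀I/(2πd).
B = (4π×10⁻⁷ × 48.6) / (2π × 0.0512) = 1.90×10⁻⁴ T.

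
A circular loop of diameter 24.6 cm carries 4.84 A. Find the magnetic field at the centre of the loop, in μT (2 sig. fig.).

B ≈ 25 μT

At the centre of a circular loop the Biot–Savart law gives B = μ₀I/(2R) (so R = 0.123 m).
B = (4π×10⁻⁷ × 4.84) / (2 × 0.123) = 2.47×10⁻⁵ T.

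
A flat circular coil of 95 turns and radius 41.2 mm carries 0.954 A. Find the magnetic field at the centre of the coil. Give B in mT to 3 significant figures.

B ≈ 1.38 mT

For an N-turn flat coil, B = Nμ₀I/(2R) with R = 0.0412 m.
B = 95 × 1.45×10⁻⁵ T = 1.38×10⁻³ T.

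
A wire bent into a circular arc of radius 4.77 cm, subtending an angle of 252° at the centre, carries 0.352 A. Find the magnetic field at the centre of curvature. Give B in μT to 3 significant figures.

The Biot–Savart field of a circular arc at its centre is B = μ₀Iφ/(4πR), with φ = 4.398 rad.
B = (4π×10⁻⁷ × 0.352 × 4.398) / (4π × 0.0477) = 3.25×10⁻⁶ T.

B ≈ 3.25 μT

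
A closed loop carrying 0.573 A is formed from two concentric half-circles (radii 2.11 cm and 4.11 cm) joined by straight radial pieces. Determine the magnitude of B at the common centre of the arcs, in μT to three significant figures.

B ≈ 4.15 μT

The radial connectors point toward the centre, so dl × r̂ = 0 and they contribute nothing.
Each semicircle gives μ₀I/(4R): inner arc 8.53×10⁻⁶ T, outer arc 4.38×10⁻⁶ T.
The two arcs carry current in opposite angular senses, so their fields oppose: B = |8.53×10⁻⁶ − 4.38×10⁻⁶| = 4.15×10⁻⁶ T.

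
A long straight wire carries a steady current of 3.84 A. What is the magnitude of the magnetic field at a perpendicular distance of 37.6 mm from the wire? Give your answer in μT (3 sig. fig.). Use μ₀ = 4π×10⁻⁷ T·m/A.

For an infinitely long straight wire, B = μ₀I/(2πd).
B = (4π×10⁻⁷ × 3.84) / (2π × 0.0376) = 2.04×10⁻⁵ T.

B ≈ 20.4 μT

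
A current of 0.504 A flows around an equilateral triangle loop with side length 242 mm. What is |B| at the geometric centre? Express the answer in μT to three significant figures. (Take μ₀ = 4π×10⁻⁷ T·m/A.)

Each side is a finite straight segment at perpendicular distance d = a/(2 tan(π/3)) = 0.06986 m from the centre, with end-angles ±π/3.
One side contributes B₁ = (μ₀I/4πd)·2 sin(π/3) = 1.25×10⁻⁶ T.
All 3 sides add in the same direction: B = 3 × 1.25×10⁻⁶ = 3.75×10⁻⁶ T.

B ≈ 3.75 μT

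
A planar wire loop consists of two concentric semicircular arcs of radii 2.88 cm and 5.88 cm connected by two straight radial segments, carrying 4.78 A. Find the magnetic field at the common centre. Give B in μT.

The radial connectors point toward the centre, so dl × r̂ = 0 and they contribute nothing.
Each semicircle gives μ₀I/(4R): inner arc 5.21×10⁻⁵ T, outer arc 2.55×10⁻⁵ T.
The two arcs carry current in opposite angular senses, so their fields oppose: B = |5.21×10⁻⁵ − 2.55×10⁻⁵| = 2.66×10⁻⁵ T.

B ≈ 26.6 μT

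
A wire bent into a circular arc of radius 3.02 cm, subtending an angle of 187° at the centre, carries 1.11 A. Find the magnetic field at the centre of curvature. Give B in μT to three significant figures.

B ≈ 12.0 μT

The Biot–Savart field of a circular arc at its centre is B = μ₀Iφ/(4πR), with φ = 3.264 rad.
B = (4π×10⁻⁷ × 1.11 × 3.264) / (4π × 0.0302) = 1.20×10⁻⁵ T.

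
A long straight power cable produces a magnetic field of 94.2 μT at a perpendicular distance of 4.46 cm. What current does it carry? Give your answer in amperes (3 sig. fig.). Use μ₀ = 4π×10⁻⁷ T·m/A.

I ≈ 21.0 A

For a long straight wire B = μ₀I/(2πd), so I = 2πdB/μ₀.
I = 2π × 0.0446 × 9.42×10⁻⁵ / (4π×10⁻⁷) = 21.0 A.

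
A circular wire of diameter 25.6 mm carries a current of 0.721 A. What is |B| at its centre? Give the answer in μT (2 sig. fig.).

B ≈ 35 μT

At the centre of a circular loop the Biot–Savart law gives B = μ₀I/(2R) (so R = 0.0128 m).
B = (4π×10⁻⁷ × 0.721) / (2 × 0.0128) = 3.54×10⁻⁵ T.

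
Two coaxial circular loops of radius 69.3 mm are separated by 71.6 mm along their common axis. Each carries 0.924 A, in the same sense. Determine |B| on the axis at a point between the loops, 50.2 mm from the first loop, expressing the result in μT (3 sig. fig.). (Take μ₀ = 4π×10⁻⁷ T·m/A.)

B ≈ 11.8 μT

Each loop contributes B = μ₀IR²/[2(R²+z²)^(3/2)] on the axis, with z measured from that loop.
Loop 1 (z = 0.0502 m): B₁ = 4.45×10⁻⁶ T. Loop 2 (z = 0.0214 m): B₂ = 7.31×10⁻⁶ T.
The fields add: B = B₁ + B₂ = 1.18×10⁻⁵ T.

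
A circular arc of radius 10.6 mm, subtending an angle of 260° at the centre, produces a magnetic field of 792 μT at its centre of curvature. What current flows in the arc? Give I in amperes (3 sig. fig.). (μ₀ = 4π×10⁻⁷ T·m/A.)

For a circular arc, B = μ₀Iφ/(4πR) with φ in radians; here φ = 4.538 rad.
So I = 4πRB/(μ₀φ) = 4π × 0.0106 × 7.92×10⁻⁴ / (4π×10⁻⁷ × 4.538) = 18.5 A.

I ≈ 18.5 A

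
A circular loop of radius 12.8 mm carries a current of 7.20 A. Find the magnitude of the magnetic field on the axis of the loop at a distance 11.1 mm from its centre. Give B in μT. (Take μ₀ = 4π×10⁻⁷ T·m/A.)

B ≈ 152 μT

On the axis of a circular loop, B = μ₀IR² / [2(R²+z²)^(3/2)].
R² + z² = (0.0128)² + (0.0111)² = 0.0002871 m², and (R²+z²)^(3/2) = 4.86×10⁻⁶ m³.
B = (4π×10⁻⁷ × 7.20 × 0.0001638) / (2 × 4.86×10⁻⁶) = 1.52×10⁻⁴ T.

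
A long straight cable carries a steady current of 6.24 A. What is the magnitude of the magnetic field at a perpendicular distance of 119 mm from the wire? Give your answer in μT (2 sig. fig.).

B ≈ 10 μT

For an infinitely long straight wire, B = μ₀I/(2πd).
B = (4π×10⁻⁷ × 6.24) / (2π × 0.119) = 1.05×10⁻⁵ T.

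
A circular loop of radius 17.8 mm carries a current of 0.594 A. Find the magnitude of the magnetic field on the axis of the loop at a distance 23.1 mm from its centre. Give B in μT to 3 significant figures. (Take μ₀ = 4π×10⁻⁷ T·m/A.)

B ≈ 4.77 μT

On the axis of a circular loop, B = μ₀IR² / [2(R²+z²)^(3/2)].
R² + z² = (0.0178)² + (0.0231)² = 0.0008505 m², and (R²+z²)^(3/2) = 2.48×10⁻⁵ m³.
B = (4π×10⁻⁷ × 0.594 × 0.0003168) / (2 × 2.48×10⁻⁵) = 4.77×10⁻⁶ T.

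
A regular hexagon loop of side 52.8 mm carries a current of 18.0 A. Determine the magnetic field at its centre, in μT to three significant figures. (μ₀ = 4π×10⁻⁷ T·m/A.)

Each side is a finite straight segment at perpendicular distance d = a/(2 tan(π/6)) = 0.04573 m from the centre, with end-angles ±π/6.
One side contributes B₁ = (μ₀I/4πd)·2 sin(π/6) = 3.94×10⁻⁵ T.
All 6 sides add in the same direction: B = 6 × 3.94×10⁻⁵ = 2.36×10⁻⁴ T.

B ≈ 236 μT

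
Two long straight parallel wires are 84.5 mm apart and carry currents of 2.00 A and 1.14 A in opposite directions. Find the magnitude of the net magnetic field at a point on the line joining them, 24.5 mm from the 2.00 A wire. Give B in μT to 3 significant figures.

Each long wire gives B = μ₀I/(2πd). Distances are d₁ = 0.0245 m and d₂ = 0.06 m.
B₁ = 1.63×10⁻⁵ T, B₂ = 3.80×10⁻⁶ T.
Between antiparallel currents both contributions point the same way, so they add. B = B₁ + B₂ = 1.63×10⁻⁵ + 3.80×10⁻⁶ = 2.01×10⁻⁵ T.

B ≈ 20.1 μT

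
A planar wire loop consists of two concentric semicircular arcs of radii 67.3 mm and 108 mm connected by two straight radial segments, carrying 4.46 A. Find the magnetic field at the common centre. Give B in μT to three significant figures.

B ≈ 7.85 μT

The radial connectors point toward the centre, so dl × r̂ = 0 and they contribute nothing.
Each semicircle gives μ₀I/(4R): inner arc 2.08×10⁻⁵ T, outer arc 1.30×10⁻⁵ T.
The two arcs carry current in opposite angular senses, so their fields oppose: B = |2.08×10⁻⁵ − 1.30×10⁻⁵| = 7.85×10⁻⁶ T.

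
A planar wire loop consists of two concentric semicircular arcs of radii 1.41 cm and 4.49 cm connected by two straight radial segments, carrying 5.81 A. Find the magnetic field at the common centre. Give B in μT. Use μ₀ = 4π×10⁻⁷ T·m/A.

The radial connectors point toward the centre, so dl × r̂ = 0 and they contribute nothing.
Each semicircle gives μ₀I/(4R): inner arc 1.29×10⁻⁴ T, outer arc 4.07×10⁻⁵ T.
The two arcs carry current in opposite angular senses, so their fields oppose: B = |1.29×10⁻⁴ − 4.07×10⁻⁵| = 8.88×10⁻⁵ T.

B ≈ 88.8 μT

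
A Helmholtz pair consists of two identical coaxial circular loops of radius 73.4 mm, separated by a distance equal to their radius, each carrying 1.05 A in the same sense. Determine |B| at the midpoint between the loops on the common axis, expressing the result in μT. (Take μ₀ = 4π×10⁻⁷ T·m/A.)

Each loop contributes B = μ₀IR²/[2(R²+z²)^(3/2)] on the axis, with z measured from that loop.
Loop 1 (z = 0.0367 m): B₁ = 6.43×10⁻⁶ T. Loop 2 (z = 0.0367 m): B₂ = 6.43×10⁻⁶ T.
The fields add: B = B₁ + B₂ = 1.29×10⁻⁵ T.

B ≈ 12.9 μT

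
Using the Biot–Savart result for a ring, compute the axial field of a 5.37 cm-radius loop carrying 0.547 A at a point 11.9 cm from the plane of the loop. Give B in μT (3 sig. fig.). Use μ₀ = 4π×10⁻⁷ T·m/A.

On the axis of a circular loop, B = μ₀IR² / [2(R²+z²)^(3/2)].
R² + z² = (0.0537)² + (0.119)² = 0.01704 m², and (R²+z²)^(3/2) = 2.23×10⁻³ m³.
B = (4π×10⁻⁷ × 0.547 × 0.002884) / (2 × 2.23×10⁻³) = 4.45×10⁻⁷ T.

B ≈ 0.445 μT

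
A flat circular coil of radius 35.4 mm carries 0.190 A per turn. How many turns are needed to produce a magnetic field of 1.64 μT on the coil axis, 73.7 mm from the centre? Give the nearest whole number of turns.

N = 6

For an N-turn coil, B = Nμ₀IR²/[2(R²+z²)^(3/2)]. A single turn gives B₁ = 2.74×10⁻⁷ T with R = 0.0354 m, z = 0.0737 m.
N = B/B₁ = 1.64×10⁻⁶ / 2.74×10⁻⁷ = 5.99.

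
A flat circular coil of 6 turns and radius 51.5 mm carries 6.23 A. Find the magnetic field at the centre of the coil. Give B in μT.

For an N-turn flat coil, B = Nμ₀I/(2R) with R = 0.0515 m.
B = 6 × 7.60×10⁻⁵ T = 4.56×10⁻⁴ T.

B ≈ 456 μT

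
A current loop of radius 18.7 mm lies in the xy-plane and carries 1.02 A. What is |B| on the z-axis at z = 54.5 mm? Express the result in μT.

On the axis of a circular loop, B = μ₀IR² / [2(R²+z²)^(3/2)].
R² + z² = (0.0187)² + (0.0545)² = 0.00332 m², and (R²+z²)^(3/2) = 1.91×10⁻⁴ m³.
B = (4π×10⁻⁷ × 1.02 × 0.0003497) / (2 × 1.91×10⁻⁴) = 1.17×10⁻⁶ T.

B ≈ 1.17 μT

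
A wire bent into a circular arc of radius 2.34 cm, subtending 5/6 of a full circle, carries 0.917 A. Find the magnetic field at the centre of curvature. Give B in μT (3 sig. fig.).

The Biot–Savart field of a circular arc at its centre is B = μ₀Iφ/(4πR), with φ = 5.236 rad.
B = (4π×10⁻⁷ × 0.917 × 5.236) / (4π × 0.0234) = 2.05×10⁻⁵ T.

B ≈ 20.5 μT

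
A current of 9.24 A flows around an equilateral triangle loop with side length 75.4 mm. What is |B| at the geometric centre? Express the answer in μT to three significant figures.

B ≈ 221 μT

Each side is a finite straight segment at perpendicular distance d = a/(2 tan(π/3)) = 0.02177 m from the centre, with end-angles ±π/3.
One side contributes B₁ = (μ₀I/4πd)·2 sin(π/3) = 7.35×10⁻⁵ T.
All 3 sides add in the same direction: B = 3 × 7.35×10⁻⁵ = 2.21×10⁻⁴ T.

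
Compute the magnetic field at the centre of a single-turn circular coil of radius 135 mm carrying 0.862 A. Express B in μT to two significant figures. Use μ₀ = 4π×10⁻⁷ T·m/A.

At the centre of a circular loop the Biot–Savart law gives B = μ₀I/(2R).
B = (4π×10⁻⁷ × 0.862) / (2 × 0.135) = 4.01×10⁻⁶ T.

B ≈ 4.0 μT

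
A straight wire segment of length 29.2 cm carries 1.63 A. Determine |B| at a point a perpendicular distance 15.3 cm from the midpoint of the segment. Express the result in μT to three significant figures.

B ≈ 1.47 μT

For a finite straight segment, B = (μ₀I/4πd)(sinθ₁ + sinθ₂), where θ₁, θ₂ are the angles from the perpendicular to each end.
The perpendicular from the point meets the wire at its midpoint, so each end is L/2 = 0.146 m away along the wire.
sinθ₁ = 0.146/√(0.146²+0.153²) = 0.6904; sinθ₂ = 0.146/√(0.146²+0.153²) = 0.6904.
B = (4π×10⁻⁷ × 1.63) / (4π × 0.153) × (0.6904 + 0.6904) = 1.47×10⁻⁶ T.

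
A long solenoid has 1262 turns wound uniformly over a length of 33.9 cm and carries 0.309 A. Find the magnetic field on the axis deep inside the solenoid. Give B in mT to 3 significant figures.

Inside a long solenoid, B = μ₀nI with n = 3723 turns/m.
B = 4π×10⁻⁷ × 3723 × 0.309 = 1.45×10⁻³ T.

B ≈ 1.45 mT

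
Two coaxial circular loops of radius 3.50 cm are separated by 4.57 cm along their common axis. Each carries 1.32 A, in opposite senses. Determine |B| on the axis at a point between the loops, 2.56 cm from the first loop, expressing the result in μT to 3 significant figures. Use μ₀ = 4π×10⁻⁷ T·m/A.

Each loop contributes B = μ₀IR²/[2(R²+z²)^(3/2)] on the axis, with z measured from that loop.
Loop 1 (z = 0.0256 m): B₁ = 1.25×10⁻⁵ T. Loop 2 (z = 0.0201 m): B₂ = 1.55×10⁻⁵ T.
The fields oppose: B = |B₁ − B₂| = 2.99×10⁻⁶ T.

B ≈ 2.99 μT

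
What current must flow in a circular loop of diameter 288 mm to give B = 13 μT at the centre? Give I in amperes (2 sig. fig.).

I ≈ 3.0 A

At the centre of a circular loop B = μ₀I/(2R), so I = 2RB/μ₀.
With R = 0.144 m, I = 2 × 0.144 × 1.30×10⁻⁵ / (4π×10⁻⁷) = 2.98 A.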